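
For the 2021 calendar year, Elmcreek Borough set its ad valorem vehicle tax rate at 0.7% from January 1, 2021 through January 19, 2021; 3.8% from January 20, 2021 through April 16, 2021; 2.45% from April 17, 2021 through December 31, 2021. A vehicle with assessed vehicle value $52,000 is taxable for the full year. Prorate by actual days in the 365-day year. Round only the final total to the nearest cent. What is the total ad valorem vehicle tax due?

January 1 – January 19, 2021: 19 days at 0.7% → $52,000 × 0.7% × 19/365 = $18.9479
January 20 – April 16, 2021: 87 days at 3.8% → $52,000 × 3.8% × 87/365 = $470.9918
April 17 – December 31, 2021: 259 days at 2.45% → $52,000 × 2.45% × 259/365 = $904.0164
Total = $1,393.9562

$1,393.96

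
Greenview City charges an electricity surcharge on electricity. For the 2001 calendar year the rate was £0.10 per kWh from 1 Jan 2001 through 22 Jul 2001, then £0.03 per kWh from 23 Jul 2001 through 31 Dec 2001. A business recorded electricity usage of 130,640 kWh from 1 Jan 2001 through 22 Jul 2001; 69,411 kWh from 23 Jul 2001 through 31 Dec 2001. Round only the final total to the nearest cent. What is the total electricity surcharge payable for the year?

£15,146.33

1 Jan – 22 Jul 2001: 130,640 kWh at £0.10/kWh → £13,064.00
23 Jul – 31 Dec 2001: 69,411 kWh at £0.03/kWh → £2,082.33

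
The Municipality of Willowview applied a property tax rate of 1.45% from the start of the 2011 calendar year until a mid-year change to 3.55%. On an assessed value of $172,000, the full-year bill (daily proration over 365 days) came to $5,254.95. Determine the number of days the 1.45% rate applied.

86 days

Let d = days at the first rate; then 365 − d days at the second rate.
$172,000 × [1.45%·d + 3.55%·(365−d)] / 365 = $5,254.95
Solving gives d = 86, so the new rate took effect on 28 March 2011.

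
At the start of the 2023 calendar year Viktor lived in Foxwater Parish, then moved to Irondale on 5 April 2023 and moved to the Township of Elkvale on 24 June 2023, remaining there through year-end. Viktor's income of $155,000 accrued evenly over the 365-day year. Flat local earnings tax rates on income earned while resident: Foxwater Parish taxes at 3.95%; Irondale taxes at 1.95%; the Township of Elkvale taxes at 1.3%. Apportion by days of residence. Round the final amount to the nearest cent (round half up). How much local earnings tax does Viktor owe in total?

$3,293.64

Foxwater Parish, 1 January – 4 April 2023: 94 days → $155,000 × 3.95% × 94/365 = $1,576.7534
Irondale, 5 April – 23 June 2023: 80 days → $155,000 × 1.95% × 80/365 = $662.4658
The Township of Elkvale, 24 June – 31 December 2023: 191 days → $155,000 × 1.3% × 191/365 = $1,054.4247
Total = $3,293.6438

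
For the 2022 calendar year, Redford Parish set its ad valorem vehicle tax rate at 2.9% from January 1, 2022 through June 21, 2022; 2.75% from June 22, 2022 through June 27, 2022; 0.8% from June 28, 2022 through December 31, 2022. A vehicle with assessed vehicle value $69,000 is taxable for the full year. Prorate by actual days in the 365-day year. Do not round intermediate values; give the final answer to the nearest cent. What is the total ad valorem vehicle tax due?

$1,256.93

January 1 – June 21, 2022: 172 days at 2.9% → $69,000 × 2.9% × 172/365 = $942.9370
June 22 – June 27, 2022: 6 days at 2.75% → $69,000 × 2.75% × 6/365 = $31.1918
June 28 – December 31, 2022: 187 days at 0.8% → $69,000 × 0.8% × 187/365 = $282.8055
Total = $1,256.9342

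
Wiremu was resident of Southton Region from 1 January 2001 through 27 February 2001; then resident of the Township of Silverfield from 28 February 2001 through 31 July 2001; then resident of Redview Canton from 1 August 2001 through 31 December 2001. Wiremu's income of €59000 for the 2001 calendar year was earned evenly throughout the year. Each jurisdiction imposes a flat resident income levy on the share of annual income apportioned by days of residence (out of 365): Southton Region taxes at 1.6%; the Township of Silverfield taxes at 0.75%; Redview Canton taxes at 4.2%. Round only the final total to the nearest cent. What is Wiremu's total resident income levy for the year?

€1375.43

Southton Region, 1 January – 27 February 2001: 58 days → €59000 × 1.6% × 58/365 = €150.0055
The Township of Silverfield, 28 February – 31 July 2001: 154 days → €59000 × 0.75% × 154/365 = €186.6986
Redview Canton, 1 August – 31 December 2001: 153 days → €59000 × 4.2% × 153/365 = €1038.7233
Total = €1375.4274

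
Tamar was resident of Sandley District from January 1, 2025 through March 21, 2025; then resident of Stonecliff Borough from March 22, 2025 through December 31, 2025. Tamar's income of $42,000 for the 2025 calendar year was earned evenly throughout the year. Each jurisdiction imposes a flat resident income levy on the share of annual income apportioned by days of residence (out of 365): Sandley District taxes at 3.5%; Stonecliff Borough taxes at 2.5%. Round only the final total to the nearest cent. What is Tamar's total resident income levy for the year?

$1,142.05

Sandley District, January 1 – March 21, 2025: 80 days → $42,000 × 3.5% × 80/365 = $322.1918
Stonecliff Borough, March 22 – December 31, 2025: 285 days → $42,000 × 2.5% × 285/365 = $819.8630
Total = $1,142.0548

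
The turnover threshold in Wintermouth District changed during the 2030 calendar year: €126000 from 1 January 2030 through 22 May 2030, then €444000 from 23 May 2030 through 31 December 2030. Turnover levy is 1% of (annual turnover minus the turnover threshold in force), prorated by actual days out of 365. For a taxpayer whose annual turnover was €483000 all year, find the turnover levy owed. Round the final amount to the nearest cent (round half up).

1 January – 22 May 2030: 142 days, exemption €126000 → (€483000 − €126000) × 1% × 142/365 = €1388.8767
23 May – 31 December 2030: 223 days, exemption €444000 → (€483000 − €444000) × 1% × 223/365 = €238.2740
Total = €1627.1507

€1627.15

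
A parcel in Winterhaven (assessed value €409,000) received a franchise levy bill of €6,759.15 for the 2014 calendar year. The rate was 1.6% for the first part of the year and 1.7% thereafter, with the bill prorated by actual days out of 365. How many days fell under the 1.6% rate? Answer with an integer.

Let d = days at the first rate; then 365 − d days at the second rate.
€409,000 × [1.6%·d + 1.7%·(365−d)] / 365 = €6,759.15
Solving gives d = 173, so the new rate took effect on 23 Jun 2014.

173 days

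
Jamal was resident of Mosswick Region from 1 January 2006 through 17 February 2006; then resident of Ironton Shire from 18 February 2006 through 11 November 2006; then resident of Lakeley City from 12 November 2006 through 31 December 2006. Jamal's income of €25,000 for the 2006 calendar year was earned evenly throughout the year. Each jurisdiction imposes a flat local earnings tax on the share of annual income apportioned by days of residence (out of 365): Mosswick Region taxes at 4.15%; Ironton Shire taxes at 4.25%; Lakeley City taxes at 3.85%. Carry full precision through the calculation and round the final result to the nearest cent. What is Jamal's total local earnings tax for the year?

Mosswick Region, 1 January – 17 February 2006: 48 days → €25,000 × 4.15% × 48/365 = €136.4384
Ironton Shire, 18 February – 11 November 2006: 267 days → €25,000 × 4.25% × 267/365 = €777.2260
Lakeley City, 12 November – 31 December 2006: 50 days → €25,000 × 3.85% × 50/365 = €131.8493
Total = €1,045.5137

€1,045.51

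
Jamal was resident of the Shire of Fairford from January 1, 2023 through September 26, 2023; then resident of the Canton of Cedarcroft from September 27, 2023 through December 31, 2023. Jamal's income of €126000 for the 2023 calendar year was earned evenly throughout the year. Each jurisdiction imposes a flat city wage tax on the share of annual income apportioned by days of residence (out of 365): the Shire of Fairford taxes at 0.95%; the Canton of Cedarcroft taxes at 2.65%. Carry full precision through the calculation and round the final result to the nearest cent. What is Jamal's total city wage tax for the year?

€1760.38

The Shire of Fairford, January 1 – September 26, 2023: 269 days → €126000 × 0.95% × 269/365 = €882.1726
The Canton of Cedarcroft, September 27 – December 31, 2023: 96 days → €126000 × 2.65% × 96/365 = €878.2027
Total = €1760.3753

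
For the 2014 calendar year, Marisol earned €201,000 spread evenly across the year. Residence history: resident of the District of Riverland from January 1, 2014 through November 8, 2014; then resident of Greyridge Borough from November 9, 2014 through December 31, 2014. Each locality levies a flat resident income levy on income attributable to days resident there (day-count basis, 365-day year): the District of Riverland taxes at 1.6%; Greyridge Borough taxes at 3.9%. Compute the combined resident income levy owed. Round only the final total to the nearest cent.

€3,887.28

The District of Riverland, January 1 – November 8, 2014: 312 days → €201,000 × 1.6% × 312/365 = €2,749.0192
Greyridge Borough, November 9 – December 31, 2014: 53 days → €201,000 × 3.9% × 53/365 = €1,138.2658
Total = €3,887.2849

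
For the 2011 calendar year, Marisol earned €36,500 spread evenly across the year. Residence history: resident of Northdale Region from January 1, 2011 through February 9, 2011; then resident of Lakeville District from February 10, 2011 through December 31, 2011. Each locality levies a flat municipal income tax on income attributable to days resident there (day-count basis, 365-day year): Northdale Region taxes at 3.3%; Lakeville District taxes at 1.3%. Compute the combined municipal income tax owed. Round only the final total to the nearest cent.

€554.50

Northdale Region, January 1 – February 9, 2011: 40 days → €36,500 × 3.3% × 40/365 = €132.0000
Lakeville District, February 10 – December 31, 2011: 325 days → €36,500 × 1.3% × 325/365 = €422.5000
Total = €554.5000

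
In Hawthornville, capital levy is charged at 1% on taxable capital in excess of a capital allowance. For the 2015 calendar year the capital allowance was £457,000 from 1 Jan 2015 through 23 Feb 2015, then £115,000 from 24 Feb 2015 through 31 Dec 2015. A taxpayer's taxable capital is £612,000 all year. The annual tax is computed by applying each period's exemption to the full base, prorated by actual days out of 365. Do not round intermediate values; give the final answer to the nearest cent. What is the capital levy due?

1 Jan – 23 Feb 2015: 54 days, exemption £457,000 → (£612,000 − £457,000) × 1% × 54/365 = £229.3151
24 Feb – 31 Dec 2015: 311 days, exemption £115,000 → (£612,000 − £115,000) × 1% × 311/365 = £4,234.7123
Total = £4,464.0274

£4,464.03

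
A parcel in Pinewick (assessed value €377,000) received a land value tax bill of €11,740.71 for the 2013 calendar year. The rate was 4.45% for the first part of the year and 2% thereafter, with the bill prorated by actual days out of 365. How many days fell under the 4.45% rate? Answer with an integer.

Let d = days at the first rate; then 365 − d days at the second rate.
€377,000 × [4.45%·d + 2%·(365−d)] / 365 = €11,740.71
Solving gives d = 166, so the new rate took effect on 16 June 2013.

166 days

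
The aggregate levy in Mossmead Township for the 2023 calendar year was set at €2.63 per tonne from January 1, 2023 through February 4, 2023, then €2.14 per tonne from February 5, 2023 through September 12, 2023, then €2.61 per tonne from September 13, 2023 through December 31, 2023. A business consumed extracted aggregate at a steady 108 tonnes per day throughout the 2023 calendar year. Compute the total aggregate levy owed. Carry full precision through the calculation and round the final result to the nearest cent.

January 1 – February 4, 2023: 35 days × 108 tonnes/day = 3,780 tonnes at €2.63/tonne → €9,941.40
February 5 – September 12, 2023: 220 days × 108 tonnes/day = 23,760 tonnes at €2.14/tonne → €50,846.40
September 13 – December 31, 2023: 110 days × 108 tonnes/day = 11,880 tonnes at €2.61/tonne → €31,006.80

€91,794.60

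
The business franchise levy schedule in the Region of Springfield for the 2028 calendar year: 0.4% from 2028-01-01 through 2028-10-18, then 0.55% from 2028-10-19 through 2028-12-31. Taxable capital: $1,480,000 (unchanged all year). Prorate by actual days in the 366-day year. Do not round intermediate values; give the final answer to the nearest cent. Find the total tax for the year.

$6,368.85

2028-01-01 to 2028-10-18: 292 days at 0.4% → $1,480,000 × 0.4% × 292/366 = $4,723.0601
2028-10-19 to 2028-12-31: 74 days at 0.55% → $1,480,000 × 0.55% × 74/366 = $1,645.7923
Total = $6,368.8525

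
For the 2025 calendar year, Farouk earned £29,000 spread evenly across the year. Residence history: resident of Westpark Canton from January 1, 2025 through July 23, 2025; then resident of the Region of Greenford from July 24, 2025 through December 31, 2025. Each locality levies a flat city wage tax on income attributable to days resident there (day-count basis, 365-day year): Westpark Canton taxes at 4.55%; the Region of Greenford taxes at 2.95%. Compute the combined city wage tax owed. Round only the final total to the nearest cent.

Westpark Canton, January 1 – July 23, 2025: 204 days → £29,000 × 4.55% × 204/365 = £737.4740
The Region of Greenford, July 24 – December 31, 2025: 161 days → £29,000 × 2.95% × 161/365 = £377.3575
Total = £1,114.8315

£1,114.83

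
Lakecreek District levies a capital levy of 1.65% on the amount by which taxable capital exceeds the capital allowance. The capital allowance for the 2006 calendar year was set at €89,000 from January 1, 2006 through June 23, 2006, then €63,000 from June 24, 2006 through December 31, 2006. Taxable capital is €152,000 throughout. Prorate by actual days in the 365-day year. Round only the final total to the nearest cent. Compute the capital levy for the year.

January 1 – June 23, 2006: 174 days, exemption €89,000 → (€152,000 − €89,000) × 1.65% × 174/365 = €495.5425
June 24 – December 31, 2006: 191 days, exemption €63,000 → (€152,000 − €63,000) × 1.65% × 191/365 = €768.4479
Total = €1,263.9904

€1,263.99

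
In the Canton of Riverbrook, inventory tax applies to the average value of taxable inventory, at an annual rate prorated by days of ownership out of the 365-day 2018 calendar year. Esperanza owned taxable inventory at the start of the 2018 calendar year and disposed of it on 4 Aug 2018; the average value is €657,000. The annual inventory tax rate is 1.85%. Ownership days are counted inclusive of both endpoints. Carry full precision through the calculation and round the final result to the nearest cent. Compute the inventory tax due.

Days held (1 Jan – 4 Aug 2018): 216 out of 365
Tax = €657,000 × 1.85% × 216/365 = €7,192.8000

€7,192.80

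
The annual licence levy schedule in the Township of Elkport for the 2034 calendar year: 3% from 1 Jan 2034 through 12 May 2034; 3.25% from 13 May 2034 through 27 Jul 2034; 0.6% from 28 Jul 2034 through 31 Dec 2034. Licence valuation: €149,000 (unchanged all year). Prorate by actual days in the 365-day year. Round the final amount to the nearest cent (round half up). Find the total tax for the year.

€3,009.39

1 Jan – 12 May 2034: 132 days at 3% → €149,000 × 3% × 132/365 = €1,616.5479
13 May – 27 Jul 2034: 76 days at 3.25% → €149,000 × 3.25% × 76/365 = €1,008.3014
28 Jul – 31 Dec 2034: 157 days at 0.6% → €149,000 × 0.6% × 157/365 = €384.5425
Total = €3,009.3918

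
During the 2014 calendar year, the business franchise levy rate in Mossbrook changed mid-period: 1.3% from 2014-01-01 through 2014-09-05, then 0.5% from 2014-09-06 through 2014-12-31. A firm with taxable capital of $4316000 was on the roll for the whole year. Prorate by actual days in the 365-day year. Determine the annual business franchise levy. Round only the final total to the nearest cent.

$45040.12

2014-01-01 to 2014-09-05: 248 days at 1.3% → $4316000 × 1.3% × 248/365 = $38122.6959
2014-09-06 to 2014-12-31: 117 days at 0.5% → $4316000 × 0.5% × 117/365 = $6917.4247
Total = $45040.1205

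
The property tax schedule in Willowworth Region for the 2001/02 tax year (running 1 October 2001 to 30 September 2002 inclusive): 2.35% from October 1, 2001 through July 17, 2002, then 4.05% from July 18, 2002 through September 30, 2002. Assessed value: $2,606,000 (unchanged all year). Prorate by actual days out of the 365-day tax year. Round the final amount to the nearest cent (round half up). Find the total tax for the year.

$70,344.15

October 1, 2001 – July 17, 2002: 290 days at 2.35% → $2,606,000 × 2.35% × 290/365 = $48,657.2329
July 18 – September 30, 2002: 75 days at 4.05% → $2,606,000 × 4.05% × 75/365 = $21,686.9178
Total = $70,344.1507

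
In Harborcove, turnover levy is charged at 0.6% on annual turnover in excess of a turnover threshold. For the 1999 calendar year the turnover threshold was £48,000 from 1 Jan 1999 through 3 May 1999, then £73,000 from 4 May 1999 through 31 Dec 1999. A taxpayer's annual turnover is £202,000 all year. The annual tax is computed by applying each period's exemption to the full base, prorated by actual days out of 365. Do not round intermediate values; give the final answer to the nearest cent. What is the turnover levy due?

1 Jan – 3 May 1999: 123 days, exemption £48,000 → (£202,000 − £48,000) × 0.6% × 123/365 = £311.3753
4 May – 31 Dec 1999: 242 days, exemption £73,000 → (£202,000 − £73,000) × 0.6% × 242/365 = £513.1726
Total = £824.5479

£824.55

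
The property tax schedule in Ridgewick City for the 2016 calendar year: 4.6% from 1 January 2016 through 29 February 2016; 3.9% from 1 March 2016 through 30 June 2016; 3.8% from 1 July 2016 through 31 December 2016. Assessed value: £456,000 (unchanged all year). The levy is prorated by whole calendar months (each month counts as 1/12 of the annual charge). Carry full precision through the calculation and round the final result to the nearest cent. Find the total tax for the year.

£18,088.00

1 January – 29 February 2016: 2 months at 4.6% → £456,000 × 4.6% × 2/12 = £3,496.0000
1 March – 30 June 2016: 4 months at 3.9% → £456,000 × 3.9% × 4/12 = £5,928.0000
1 July – 31 December 2016: 6 months at 3.8% → £456,000 × 3.8% × 6/12 = £8,664.0000
Total = £18,088.0000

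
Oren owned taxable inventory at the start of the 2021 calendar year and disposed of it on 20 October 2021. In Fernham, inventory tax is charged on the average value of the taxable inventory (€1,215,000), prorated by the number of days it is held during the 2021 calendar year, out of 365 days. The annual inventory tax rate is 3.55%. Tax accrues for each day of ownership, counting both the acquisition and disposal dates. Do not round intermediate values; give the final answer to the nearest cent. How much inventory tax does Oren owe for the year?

€34,624.17

Days held (1 January – 20 October 2021): 293 out of 365
Tax = €1,215,000 × 3.55% × 293/365 = €34,624.1712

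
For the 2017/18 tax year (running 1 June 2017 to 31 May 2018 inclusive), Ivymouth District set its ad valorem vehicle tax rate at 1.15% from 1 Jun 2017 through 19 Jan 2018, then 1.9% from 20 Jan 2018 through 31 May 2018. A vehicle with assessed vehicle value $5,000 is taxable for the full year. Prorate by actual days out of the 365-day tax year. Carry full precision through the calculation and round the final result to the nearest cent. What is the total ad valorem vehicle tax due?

1 Jun 2017 – 19 Jan 2018: 233 days at 1.15% → $5,000 × 1.15% × 233/365 = $36.7055
20 Jan – 31 May 2018: 132 days at 1.9% → $5,000 × 1.9% × 132/365 = $34.3562
Total = $71.0616

$71.06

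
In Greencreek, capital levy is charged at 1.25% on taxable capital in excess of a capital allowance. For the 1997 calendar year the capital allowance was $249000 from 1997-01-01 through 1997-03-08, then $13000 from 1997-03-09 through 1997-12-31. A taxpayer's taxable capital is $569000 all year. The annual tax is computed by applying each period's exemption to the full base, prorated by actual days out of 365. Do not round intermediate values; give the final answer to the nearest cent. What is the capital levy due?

$6408.49

1997-01-01 to 1997-03-08: 67 days, exemption $249000 → ($569000 − $249000) × 1.25% × 67/365 = $734.2466
1997-03-09 to 1997-12-31: 298 days, exemption $13000 → ($569000 − $13000) × 1.25% × 298/365 = $5674.2466
Total = $6408.4932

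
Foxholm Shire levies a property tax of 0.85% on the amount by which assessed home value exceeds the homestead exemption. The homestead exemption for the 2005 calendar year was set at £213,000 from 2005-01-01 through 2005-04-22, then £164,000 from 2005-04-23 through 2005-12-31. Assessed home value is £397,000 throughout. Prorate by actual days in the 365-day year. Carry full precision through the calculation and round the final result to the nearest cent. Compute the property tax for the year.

£1,852.70

2005-01-01 to 2005-04-22: 112 days, exemption £213,000 → (£397,000 − £213,000) × 0.85% × 112/365 = £479.9123
2005-04-23 to 2005-12-31: 253 days, exemption £164,000 → (£397,000 − £164,000) × 0.85% × 253/365 = £1,372.7849
Total = £1,852.6973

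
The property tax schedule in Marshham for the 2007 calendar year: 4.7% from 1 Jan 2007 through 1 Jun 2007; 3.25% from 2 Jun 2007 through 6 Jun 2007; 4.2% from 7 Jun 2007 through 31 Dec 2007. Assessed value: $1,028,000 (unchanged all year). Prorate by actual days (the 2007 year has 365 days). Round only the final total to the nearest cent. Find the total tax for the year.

$45,182.71

1 Jan – 1 Jun 2007: 152 days at 4.7% → $1,028,000 × 4.7% × 152/365 = $20,120.6356
2 Jun – 6 Jun 2007: 5 days at 3.25% → $1,028,000 × 3.25% × 5/365 = $457.6712
7 Jun – 31 Dec 2007: 208 days at 4.2% → $1,028,000 × 4.2% × 208/365 = $24,604.4055
Total = $45,182.7123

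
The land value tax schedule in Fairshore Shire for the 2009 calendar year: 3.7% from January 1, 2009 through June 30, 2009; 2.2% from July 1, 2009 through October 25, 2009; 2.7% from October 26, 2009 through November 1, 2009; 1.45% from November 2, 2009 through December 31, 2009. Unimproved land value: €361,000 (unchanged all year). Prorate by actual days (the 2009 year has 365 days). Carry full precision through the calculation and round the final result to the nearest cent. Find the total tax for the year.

€10,216.79

January 1 – June 30, 2009: 181 days at 3.7% → €361,000 × 3.7% × 181/365 = €6,623.6082
July 1 – October 25, 2009: 117 days at 2.2% → €361,000 × 2.2% × 117/365 = €2,545.7918
October 26 – November 1, 2009: 7 days at 2.7% → €361,000 × 2.7% × 7/365 = €186.9288
November 2 – December 31, 2009: 60 days at 1.45% → €361,000 × 1.45% × 60/365 = €860.4658
Total = €10,216.7945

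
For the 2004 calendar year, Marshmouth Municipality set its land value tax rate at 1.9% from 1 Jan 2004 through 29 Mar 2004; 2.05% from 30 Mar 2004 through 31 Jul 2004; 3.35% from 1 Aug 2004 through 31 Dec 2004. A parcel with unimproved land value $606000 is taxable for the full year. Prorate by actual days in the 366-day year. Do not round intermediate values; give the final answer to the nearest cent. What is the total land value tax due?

1 Jan – 29 Mar 2004: 89 days at 1.9% → $606000 × 1.9% × 89/366 = $2799.8525
30 Mar – 31 Jul 2004: 124 days at 2.05% → $606000 × 2.05% × 124/366 = $4208.8852
1 Aug – 31 Dec 2004: 153 days at 3.35% → $606000 × 3.35% × 153/366 = $8486.4836
Total = $15495.2213

$15495.22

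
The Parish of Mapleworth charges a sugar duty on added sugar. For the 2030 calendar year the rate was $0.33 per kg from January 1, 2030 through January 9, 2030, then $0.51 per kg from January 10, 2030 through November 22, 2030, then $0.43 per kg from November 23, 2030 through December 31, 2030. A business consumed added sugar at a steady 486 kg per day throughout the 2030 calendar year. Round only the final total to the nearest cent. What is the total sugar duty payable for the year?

January 1 – January 9, 2030: 9 days × 486 kg/day = 4,374 kg at $0.33/kg → $1,443.42
January 10 – November 22, 2030: 317 days × 486 kg/day = 154,062 kg at $0.51/kg → $78,571.62
November 23 – December 31, 2030: 39 days × 486 kg/day = 18,954 kg at $0.43/kg → $8,150.22

$88,165.26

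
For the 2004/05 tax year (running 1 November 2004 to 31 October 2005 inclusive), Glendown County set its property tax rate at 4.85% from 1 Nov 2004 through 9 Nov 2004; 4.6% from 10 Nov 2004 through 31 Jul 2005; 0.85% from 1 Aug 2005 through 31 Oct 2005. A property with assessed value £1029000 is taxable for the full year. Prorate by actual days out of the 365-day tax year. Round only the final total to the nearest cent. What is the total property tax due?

£37671.27

1 Nov – 9 Nov 2004: 9 days at 4.85% → £1029000 × 4.85% × 9/365 = £1230.5712
10 Nov 2004 – 31 Jul 2005: 264 days at 4.6% → £1029000 × 4.6% × 264/365 = £34236.0986
1 Aug – 31 Oct 2005: 92 days at 0.85% → £1029000 × 0.85% × 92/365 = £2204.5973
Total = £37671.2671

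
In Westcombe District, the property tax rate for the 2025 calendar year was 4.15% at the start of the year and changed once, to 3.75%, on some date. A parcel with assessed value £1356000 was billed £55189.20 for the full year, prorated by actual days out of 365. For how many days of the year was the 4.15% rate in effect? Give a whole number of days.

292 days

Let d = days at the first rate; then 365 − d days at the second rate.
£1356000 × [4.15%·d + 3.75%·(365−d)] / 365 = £55189.20
Solving gives d = 292, so the new rate took effect on 20 Oct 2025.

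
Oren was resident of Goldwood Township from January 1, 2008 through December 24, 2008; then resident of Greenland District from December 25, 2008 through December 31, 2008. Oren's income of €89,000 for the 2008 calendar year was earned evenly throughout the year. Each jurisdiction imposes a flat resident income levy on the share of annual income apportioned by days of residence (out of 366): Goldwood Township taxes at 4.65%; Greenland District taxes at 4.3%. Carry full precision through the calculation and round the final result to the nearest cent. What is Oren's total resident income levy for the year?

Goldwood Township, January 1 – December 24, 2008: 359 days → €89,000 × 4.65% × 359/366 = €4,059.3484
Greenland District, December 25 – December 31, 2008: 7 days → €89,000 × 4.3% × 7/366 = €73.1940
Total = €4,132.5423

€4,132.54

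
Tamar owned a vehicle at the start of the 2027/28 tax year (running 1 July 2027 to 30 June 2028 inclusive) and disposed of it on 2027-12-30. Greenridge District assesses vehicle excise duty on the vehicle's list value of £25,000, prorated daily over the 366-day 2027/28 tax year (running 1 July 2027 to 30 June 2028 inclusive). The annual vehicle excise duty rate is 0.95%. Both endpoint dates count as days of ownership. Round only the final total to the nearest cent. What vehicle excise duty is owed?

£118.75

Days held (2027-07-01 to 2027-12-30): 183 out of 366
Tax = £25,000 × 0.95% × 183/366 = £118.7500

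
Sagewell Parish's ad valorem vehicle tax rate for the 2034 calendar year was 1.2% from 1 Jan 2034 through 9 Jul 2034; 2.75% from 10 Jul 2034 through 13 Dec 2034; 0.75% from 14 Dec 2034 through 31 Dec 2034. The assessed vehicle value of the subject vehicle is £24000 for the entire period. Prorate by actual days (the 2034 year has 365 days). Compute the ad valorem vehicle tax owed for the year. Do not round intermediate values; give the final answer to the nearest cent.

1 Jan – 9 Jul 2034: 190 days at 1.2% → £24000 × 1.2% × 190/365 = £149.9178
10 Jul – 13 Dec 2034: 157 days at 2.75% → £24000 × 2.75% × 157/365 = £283.8904
14 Dec – 31 Dec 2034: 18 days at 0.75% → £24000 × 0.75% × 18/365 = £8.8767
Total = £442.6849

£442.68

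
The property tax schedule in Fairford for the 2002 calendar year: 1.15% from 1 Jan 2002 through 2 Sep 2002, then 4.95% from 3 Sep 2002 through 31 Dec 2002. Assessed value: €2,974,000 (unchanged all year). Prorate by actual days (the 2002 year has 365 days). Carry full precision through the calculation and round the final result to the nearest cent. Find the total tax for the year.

1 Jan – 2 Sep 2002: 245 days at 1.15% → €2,974,000 × 1.15% × 245/365 = €22,956.8356
3 Sep – 31 Dec 2002: 120 days at 4.95% → €2,974,000 × 4.95% × 120/365 = €48,398.7945
Total = €71,355.6301

€71,355.63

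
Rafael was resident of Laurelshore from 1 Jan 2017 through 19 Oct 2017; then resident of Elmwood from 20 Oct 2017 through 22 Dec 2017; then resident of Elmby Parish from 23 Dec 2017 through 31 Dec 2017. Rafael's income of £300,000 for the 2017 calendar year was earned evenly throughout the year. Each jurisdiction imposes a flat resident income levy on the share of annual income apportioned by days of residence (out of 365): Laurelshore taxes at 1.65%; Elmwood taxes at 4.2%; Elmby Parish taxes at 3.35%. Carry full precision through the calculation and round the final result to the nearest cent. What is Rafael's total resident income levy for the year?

£6,417.12

Laurelshore, 1 Jan – 19 Oct 2017: 292 days → £300,000 × 1.65% × 292/365 = £3,960.0000
Elmwood, 20 Oct – 22 Dec 2017: 64 days → £300,000 × 4.2% × 64/365 = £2,209.3151
Elmby Parish, 23 Dec – 31 Dec 2017: 9 days → £300,000 × 3.35% × 9/365 = £247.8082
Total = £6,417.1233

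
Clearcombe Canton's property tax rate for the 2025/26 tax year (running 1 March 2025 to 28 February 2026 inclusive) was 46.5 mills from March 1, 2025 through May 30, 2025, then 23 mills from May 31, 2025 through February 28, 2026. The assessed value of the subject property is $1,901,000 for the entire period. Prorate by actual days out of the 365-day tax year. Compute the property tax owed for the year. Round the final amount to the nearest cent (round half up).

March 1 – May 30, 2025: 91 days at 46.5 mills → $1,901,000 × 4.65% × 91/365 = $22,038.5795
May 31, 2025 – February 28, 2026: 274 days at 23 mills → $1,901,000 × 2.3% × 274/365 = $32,822.1973
Total = $54,860.7767

$54,860.78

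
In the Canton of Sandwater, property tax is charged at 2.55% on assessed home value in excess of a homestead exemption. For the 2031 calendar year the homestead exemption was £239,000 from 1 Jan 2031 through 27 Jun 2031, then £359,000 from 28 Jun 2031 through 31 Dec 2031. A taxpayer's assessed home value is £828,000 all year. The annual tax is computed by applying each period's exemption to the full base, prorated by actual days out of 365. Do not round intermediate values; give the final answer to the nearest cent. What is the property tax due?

1 Jan – 27 Jun 2031: 178 days, exemption £239,000 → (£828,000 − £239,000) × 2.55% × 178/365 = £7,324.5781
28 Jun – 31 Dec 2031: 187 days, exemption £359,000 → (£828,000 − £359,000) × 2.55% × 187/365 = £6,127.1959
Total = £13,451.7740

£13,451.77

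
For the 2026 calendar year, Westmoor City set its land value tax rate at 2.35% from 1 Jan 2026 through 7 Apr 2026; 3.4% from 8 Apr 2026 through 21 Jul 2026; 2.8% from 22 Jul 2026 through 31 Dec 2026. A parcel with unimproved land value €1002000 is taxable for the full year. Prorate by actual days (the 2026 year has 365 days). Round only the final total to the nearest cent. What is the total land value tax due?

€28587.20

1 Jan – 7 Apr 2026: 97 days at 2.35% → €1002000 × 2.35% × 97/365 = €6257.6959
8 Apr – 21 Jul 2026: 105 days at 3.4% → €1002000 × 3.4% × 105/365 = €9800.3836
22 Jul – 31 Dec 2026: 163 days at 2.8% → €1002000 × 2.8% × 163/365 = €12529.1178
Total = €28587.1973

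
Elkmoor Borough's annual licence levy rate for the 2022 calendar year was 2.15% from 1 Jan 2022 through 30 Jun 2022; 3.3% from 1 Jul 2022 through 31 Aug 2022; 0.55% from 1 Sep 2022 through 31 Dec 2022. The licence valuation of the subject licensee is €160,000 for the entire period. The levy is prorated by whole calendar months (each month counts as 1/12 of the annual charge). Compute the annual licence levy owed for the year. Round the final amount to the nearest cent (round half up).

1 Jan – 30 Jun 2022: 6 months at 2.15% → €160,000 × 2.15% × 6/12 = €1,720.0000
1 Jul – 31 Aug 2022: 2 months at 3.3% → €160,000 × 3.3% × 2/12 = €880.0000
1 Sep – 31 Dec 2022: 4 months at 0.55% → €160,000 × 0.55% × 4/12 = €293.3333
Total = €2,893.3333

€2,893.33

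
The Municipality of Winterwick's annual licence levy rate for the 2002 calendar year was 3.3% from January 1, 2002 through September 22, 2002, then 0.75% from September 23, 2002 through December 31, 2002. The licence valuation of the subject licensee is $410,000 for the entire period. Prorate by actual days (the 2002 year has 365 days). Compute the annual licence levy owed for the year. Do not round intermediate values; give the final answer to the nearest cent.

January 1 – September 22, 2002: 265 days at 3.3% → $410,000 × 3.3% × 265/365 = $9,823.1507
September 23 – December 31, 2002: 100 days at 0.75% → $410,000 × 0.75% × 100/365 = $842.4658
Total = $10,665.6164

$10,665.62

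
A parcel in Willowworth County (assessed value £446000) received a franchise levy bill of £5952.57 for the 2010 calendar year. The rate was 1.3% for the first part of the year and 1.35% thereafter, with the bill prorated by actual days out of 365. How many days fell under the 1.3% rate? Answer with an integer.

112 days

Let d = days at the first rate; then 365 − d days at the second rate.
£446000 × [1.3%·d + 1.35%·(365−d)] / 365 = £5952.57
Solving gives d = 112, so the new rate took effect on April 23, 2010.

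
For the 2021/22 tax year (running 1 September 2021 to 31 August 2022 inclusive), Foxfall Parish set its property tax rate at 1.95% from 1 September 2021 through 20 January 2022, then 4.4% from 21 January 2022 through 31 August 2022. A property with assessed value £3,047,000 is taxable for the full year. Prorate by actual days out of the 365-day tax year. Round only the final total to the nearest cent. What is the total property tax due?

£105,025.50

1 September 2021 – 20 January 2022: 142 days at 1.95% → £3,047,000 × 1.95% × 142/365 = £23,115.4603
21 January – 31 August 2022: 223 days at 4.4% → £3,047,000 × 4.4% × 223/365 = £81,910.0384
Total = £105,025.4986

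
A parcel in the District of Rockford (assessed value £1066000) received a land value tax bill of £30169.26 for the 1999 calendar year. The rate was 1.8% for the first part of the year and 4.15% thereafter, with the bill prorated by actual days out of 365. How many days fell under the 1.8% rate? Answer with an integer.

Let d = days at the first rate; then 365 − d days at the second rate.
£1066000 × [1.8%·d + 4.15%·(365−d)] / 365 = £30169.26
Solving gives d = 205, so the new rate took effect on 25 July 1999.

205 days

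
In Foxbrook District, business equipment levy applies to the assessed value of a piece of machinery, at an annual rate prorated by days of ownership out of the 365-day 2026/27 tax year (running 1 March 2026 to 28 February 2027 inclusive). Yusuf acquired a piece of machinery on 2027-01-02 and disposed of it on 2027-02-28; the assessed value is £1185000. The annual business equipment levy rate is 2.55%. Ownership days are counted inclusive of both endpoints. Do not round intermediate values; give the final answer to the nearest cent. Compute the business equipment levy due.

£4801.68

Days held (2027-01-02 to 2027-02-28): 58 out of 365
Tax = £1185000 × 2.55% × 58/365 = £4801.6849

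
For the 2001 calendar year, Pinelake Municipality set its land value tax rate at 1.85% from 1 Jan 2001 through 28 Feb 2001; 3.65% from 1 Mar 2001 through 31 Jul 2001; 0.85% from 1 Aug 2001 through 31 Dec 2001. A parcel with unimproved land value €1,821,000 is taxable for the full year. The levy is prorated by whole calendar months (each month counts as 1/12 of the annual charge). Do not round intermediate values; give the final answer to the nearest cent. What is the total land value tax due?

€39,758.50

1 Jan – 28 Feb 2001: 2 months at 1.85% → €1,821,000 × 1.85% × 2/12 = €5,614.7500
1 Mar – 31 Jul 2001: 5 months at 3.65% → €1,821,000 × 3.65% × 5/12 = €27,694.3750
1 Aug – 31 Dec 2001: 5 months at 0.85% → €1,821,000 × 0.85% × 5/12 = €6,449.3750
Total = €39,758.5000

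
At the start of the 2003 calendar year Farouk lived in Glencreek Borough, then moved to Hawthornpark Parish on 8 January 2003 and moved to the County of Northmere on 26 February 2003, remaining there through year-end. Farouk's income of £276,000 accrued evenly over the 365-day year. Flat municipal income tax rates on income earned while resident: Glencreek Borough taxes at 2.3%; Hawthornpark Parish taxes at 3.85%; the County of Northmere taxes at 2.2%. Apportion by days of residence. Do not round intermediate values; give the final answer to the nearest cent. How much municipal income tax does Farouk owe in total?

£6,688.65

Glencreek Borough, 1 January – 7 January 2003: 7 days → £276,000 × 2.3% × 7/365 = £121.7425
Hawthornpark Parish, 8 January – 25 February 2003: 49 days → £276,000 × 3.85% × 49/365 = £1,426.5041
The County of Northmere, 26 February – 31 December 2003: 309 days → £276,000 × 2.2% × 309/365 = £5,140.4055
Total = £6,688.6521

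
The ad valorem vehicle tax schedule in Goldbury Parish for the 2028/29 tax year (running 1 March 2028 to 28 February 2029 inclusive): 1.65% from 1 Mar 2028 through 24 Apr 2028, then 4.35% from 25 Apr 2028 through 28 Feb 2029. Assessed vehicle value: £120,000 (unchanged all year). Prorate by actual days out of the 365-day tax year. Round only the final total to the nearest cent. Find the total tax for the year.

1 Mar – 24 Apr 2028: 55 days at 1.65% → £120,000 × 1.65% × 55/365 = £298.3562
25 Apr 2028 – 28 Feb 2029: 310 days at 4.35% → £120,000 × 4.35% × 310/365 = £4,433.4247
Total = £4,731.7808

£4,731.78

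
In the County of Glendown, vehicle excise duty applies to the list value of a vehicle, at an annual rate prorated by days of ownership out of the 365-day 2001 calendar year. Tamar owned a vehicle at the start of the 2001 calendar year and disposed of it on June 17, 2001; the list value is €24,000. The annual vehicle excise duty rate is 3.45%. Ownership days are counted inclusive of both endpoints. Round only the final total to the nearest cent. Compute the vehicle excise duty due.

€381.11

Days held (January 1 – June 17, 2001): 168 out of 365
Tax = €24,000 × 3.45% × 168/365 = €381.1068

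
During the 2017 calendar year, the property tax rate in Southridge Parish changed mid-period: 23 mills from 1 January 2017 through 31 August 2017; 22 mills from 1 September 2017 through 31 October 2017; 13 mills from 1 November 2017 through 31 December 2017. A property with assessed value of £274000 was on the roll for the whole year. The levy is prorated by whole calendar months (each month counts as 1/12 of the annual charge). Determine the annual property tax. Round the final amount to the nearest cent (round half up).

1 January – 31 August 2017: 8 months at 23 mills → £274000 × 2.3% × 8/12 = £4201.3333
1 September – 31 October 2017: 2 months at 22 mills → £274000 × 2.2% × 2/12 = £1004.6667
1 November – 31 December 2017: 2 months at 13 mills → £274000 × 1.3% × 2/12 = £593.6667
Total = £5799.6667

£5799.67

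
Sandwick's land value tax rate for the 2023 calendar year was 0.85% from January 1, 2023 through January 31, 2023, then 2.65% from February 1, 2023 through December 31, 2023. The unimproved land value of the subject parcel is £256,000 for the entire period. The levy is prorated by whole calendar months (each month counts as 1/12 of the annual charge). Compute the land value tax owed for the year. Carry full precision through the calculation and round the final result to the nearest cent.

January 1 – January 31, 2023: 1 month at 0.85% → £256,000 × 0.85% × 1/12 = £181.3333
February 1 – December 31, 2023: 11 months at 2.65% → £256,000 × 2.65% × 11/12 = £6,218.6667
Total = £6,400.0000

£6,400.00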